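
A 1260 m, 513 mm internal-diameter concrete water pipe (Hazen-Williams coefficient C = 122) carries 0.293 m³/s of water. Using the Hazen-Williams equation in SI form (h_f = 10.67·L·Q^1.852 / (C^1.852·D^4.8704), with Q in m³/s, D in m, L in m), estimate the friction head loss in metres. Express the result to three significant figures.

h_f ≈ 4.89 m

h_f = 10.67·1260·0.293^1.852 / (122^1.852·0.513^4.8704) = 4.887 m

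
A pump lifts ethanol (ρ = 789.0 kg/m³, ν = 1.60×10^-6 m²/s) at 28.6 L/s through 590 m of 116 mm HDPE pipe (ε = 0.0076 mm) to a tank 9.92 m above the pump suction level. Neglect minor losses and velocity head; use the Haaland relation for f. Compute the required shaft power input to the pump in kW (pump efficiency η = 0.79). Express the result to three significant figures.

P_shaft ≈ 11.3 kW

V = 4Q/(πD²) = 2.706 m/s; Re = 1.96×10^5; ε/D = 6.55×10^-5; f = 0.01600
h_f = f(L/D)V²/2g = 30.37 m
Total head H = z + h_f = 9.92 + 30.37 = 40.29 m
P_hyd = ρgQH = 789.0·9.81·0.0286·40.29 = 8.918 kW
P_shaft = P_hyd/η = 8.918/0.79 = 11.29 kW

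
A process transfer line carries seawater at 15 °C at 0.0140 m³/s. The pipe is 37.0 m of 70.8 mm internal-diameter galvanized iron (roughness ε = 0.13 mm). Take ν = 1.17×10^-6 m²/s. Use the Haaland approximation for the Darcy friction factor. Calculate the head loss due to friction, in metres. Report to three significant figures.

h_f ≈ 7.99 m

V = 4Q/(πD²) = 4·0.0140/(π·0.0708²) = 3.556 m/s
Re = VD/ν = 3.556·0.0708/1.17×10^-6 = 2.15×10^5 → turbulent
ε/D = 0.13/70.8 = 0.00184
Haaland: f = 0.02372
h_f = f(L/D)V²/(2g) = 0.02372·(37.0/0.0708)·3.556²/(2·9.81) = 7.989 m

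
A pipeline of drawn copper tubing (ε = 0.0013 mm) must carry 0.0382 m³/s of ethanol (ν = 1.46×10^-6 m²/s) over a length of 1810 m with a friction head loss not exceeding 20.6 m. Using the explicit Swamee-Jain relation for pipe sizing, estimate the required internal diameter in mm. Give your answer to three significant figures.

D ≈ 178 mm

Swamee-Jain (Type III): D = 0.66·[ε^1.25·(LQ²/(gh_f))^4.75 + ν·Q^9.4·(L/(gh_f))^5.2]^0.04
LQ²/(gh_f) = 0.01307; L/(gh_f) = 8.957
Term 1 = ε^1.25·(…)^4.75 = 4.95×10^-17; Term 2 = ν·Q^9.4·(…)^5.2 = 6.12×10^-15
D = 0.66·(4.95×10^-17 + 6.12×10^-15)^0.04 = 0.1783 m = 178 mm
Check: V = 1.53 m/s, Re = 1.87×10^5, f = 0.01580, h_f = 19.1 m ≈ 20.6 m ✓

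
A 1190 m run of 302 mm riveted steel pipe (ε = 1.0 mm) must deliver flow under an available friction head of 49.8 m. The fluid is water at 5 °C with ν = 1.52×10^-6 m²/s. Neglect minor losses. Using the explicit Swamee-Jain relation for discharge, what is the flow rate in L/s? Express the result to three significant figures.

Swamee-Jain (Type II): Q = -0.965·√(gD⁵h_f/L)·ln[ε/(3.7D) + √(3.17ν²L/(gD³h_f))]
√(gD⁵h_f/L) = √(9.81·0.302⁵·49.8/1190) = 0.03211
ε/(3.7D) = 8.95×10^-4; √(3.17ν²L/(gD³h_f)) = 2.54×10^-5
Q = -0.965·0.03211·ln(9.204×10^-4) = 0.2166 m³/s
Check: V = 3.02 m/s, Re = 6.01×10^5, f = 0.02721, h_f = 50.0 m ≈ 49.8 m ✓

Q ≈ 217 L/s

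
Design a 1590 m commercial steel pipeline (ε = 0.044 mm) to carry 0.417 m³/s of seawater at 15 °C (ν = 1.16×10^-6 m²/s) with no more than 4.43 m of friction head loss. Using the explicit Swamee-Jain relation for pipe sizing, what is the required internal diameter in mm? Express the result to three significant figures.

D ≈ 592 mm

Swamee-Jain (Type III): D = 0.66·[ε^1.25·(LQ²/(gh_f))^4.75 + ν·Q^9.4·(L/(gh_f))^5.2]^0.04
LQ²/(gh_f) = 6.362; L/(gh_f) = 36.59
Term 1 = ε^1.25·(…)^4.75 = 0.0235; Term 2 = ν·Q^9.4·(…)^5.2 = 0.0420
D = 0.66·(0.0235 + 0.0420)^0.04 = 0.5918 m = 592 mm
Check: V = 1.52 m/s, Re = 7.73×10^5, f = 0.01345, h_f = 4.23 m ≈ 4.43 m ✓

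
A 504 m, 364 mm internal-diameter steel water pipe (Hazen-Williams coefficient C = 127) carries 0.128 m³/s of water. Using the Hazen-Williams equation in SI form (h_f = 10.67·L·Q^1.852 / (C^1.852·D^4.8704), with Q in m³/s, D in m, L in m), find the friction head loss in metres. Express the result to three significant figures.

h_f = 10.67·504·0.128^1.852 / (127^1.852·0.364^4.8704) = 2.082 m

h_f ≈ 2.08 m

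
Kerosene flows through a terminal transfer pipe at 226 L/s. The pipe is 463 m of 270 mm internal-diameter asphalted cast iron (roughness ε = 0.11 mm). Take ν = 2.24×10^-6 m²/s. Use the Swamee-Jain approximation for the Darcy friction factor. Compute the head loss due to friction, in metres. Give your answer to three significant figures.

h_f ≈ 23.4 m

V = 4Q/(πD²) = 4·0.226/(π·0.270²) = 3.947 m/s
Re = VD/ν = 3.947·0.270/2.24×10^-6 = 4.76×10^5 → turbulent
ε/D = 0.11/270 = 4.07×10^-4
Swamee-Jain: f = 0.01722
h_f = f(L/D)V²/(2g) = 0.01722·(463/0.270)·3.947²/(2·9.81) = 23.45 m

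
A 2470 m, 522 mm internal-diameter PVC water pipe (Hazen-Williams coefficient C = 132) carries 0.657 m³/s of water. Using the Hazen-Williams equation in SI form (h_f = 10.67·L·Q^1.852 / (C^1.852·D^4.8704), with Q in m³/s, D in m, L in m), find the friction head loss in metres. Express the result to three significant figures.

h_f ≈ 33.9 m

h_f = 10.67·2470·0.657^1.852 / (132^1.852·0.522^4.8704) = 33.94 m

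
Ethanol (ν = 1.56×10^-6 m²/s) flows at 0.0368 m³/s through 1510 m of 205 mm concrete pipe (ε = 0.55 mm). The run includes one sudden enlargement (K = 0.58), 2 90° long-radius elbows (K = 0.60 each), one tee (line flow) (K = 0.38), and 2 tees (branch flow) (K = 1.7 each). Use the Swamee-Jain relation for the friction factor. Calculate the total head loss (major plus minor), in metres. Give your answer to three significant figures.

V = 4Q/(πD²) = 1.115 m/s; V²/2g = 0.06336 m
Re = 1.47×10^5, ε/D = 0.00268 → f = 0.02655 (Swamee-Jain)
Major: h_f = f(L/D)·V²/2g = 0.02655·7366·0.06336 = 12.39 m
Minor: ΣK = 5.56; h_m = ΣK·V²/2g = 0.3523 m
Total H_L = 12.39 + 0.3523 = 12.74 m

H_L ≈ 12.7 m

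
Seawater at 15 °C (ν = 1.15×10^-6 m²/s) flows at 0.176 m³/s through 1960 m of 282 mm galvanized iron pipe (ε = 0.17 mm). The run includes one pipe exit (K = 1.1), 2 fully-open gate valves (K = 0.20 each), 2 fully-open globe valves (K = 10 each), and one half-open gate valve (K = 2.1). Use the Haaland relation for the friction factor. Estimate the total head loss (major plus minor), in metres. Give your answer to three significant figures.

H_L ≈ 60.2 m

V = 4Q/(πD²) = 2.818 m/s; V²/2g = 0.4047 m
Re = 6.91×10^5, ε/D = 6.03×10^-4 → f = 0.01801 (Haaland)
Major: h_f = f(L/D)·V²/2g = 0.01801·6950·0.4047 = 50.65 m
Minor: ΣK = 23.6; h_m = ΣK·V²/2g = 9.551 m
Total H_L = 50.65 + 9.551 = 60.20 m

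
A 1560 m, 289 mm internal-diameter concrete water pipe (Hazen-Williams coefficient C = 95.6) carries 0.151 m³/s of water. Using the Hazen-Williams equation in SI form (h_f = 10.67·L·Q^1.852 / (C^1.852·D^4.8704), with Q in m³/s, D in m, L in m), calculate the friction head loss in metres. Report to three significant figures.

h_f ≈ 45.6 m

h_f = 10.67·1560·0.151^1.852 / (95.6^1.852·0.289^4.8704) = 45.56 m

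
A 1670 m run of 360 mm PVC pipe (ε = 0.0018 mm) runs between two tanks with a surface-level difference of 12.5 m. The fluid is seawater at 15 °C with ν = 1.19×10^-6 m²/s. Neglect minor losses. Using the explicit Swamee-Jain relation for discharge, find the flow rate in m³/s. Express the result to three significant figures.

Q ≈ 0.207 m³/s

Swamee-Jain (Type II): Q = -0.965·√(gD⁵h_f/L)·ln[ε/(3.7D) + √(3.17ν²L/(gD³h_f))]
√(gD⁵h_f/L) = √(9.81·0.360⁵·12.5/1670) = 0.02107
ε/(3.7D) = 1.35×10^-6; √(3.17ν²L/(gD³h_f)) = 3.62×10^-5
Q = -0.965·0.02107·ln(3.755×10^-5) = 0.2072 m³/s
Check: V = 2.04 m/s, Re = 6.16×10^5, f = 0.01271, h_f = 12.5 m ≈ 12.5 m ✓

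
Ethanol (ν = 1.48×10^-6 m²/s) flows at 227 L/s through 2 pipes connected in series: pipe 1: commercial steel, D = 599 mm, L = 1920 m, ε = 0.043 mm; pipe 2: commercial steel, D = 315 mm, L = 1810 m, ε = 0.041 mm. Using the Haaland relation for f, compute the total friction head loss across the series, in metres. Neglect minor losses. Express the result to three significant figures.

H ≈ 37.1 m

Pipe 1: V = 0.8055 m/s, Re = 3.26×10^5, ε/D = 7.18×10^-5, f = 0.01479, h_1 = f(L/D)V²/2g = 1.568 m
Pipe 2: V = 2.913 m/s, Re = 6.20×10^5, ε/D = 1.30×10^-4, f = 0.01429, h_2 = f(L/D)V²/2g = 35.51 m
Series → Q common, losses add: H = Σh = 37.07 m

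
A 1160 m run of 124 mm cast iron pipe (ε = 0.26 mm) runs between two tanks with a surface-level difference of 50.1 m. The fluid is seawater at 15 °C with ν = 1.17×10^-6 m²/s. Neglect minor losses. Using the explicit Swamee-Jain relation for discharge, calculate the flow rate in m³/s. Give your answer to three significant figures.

Q ≈ 0.0250 m³/s

Swamee-Jain (Type II): Q = -0.965·√(gD⁵h_f/L)·ln[ε/(3.7D) + √(3.17ν²L/(gD³h_f))]
√(gD⁵h_f/L) = √(9.81·0.124⁵·50.1/1160) = 0.003524
ε/(3.7D) = 5.67×10^-4; √(3.17ν²L/(gD³h_f)) = 7.33×10^-5
Q = -0.965·0.003524·ln(6.400×10^-4) = 0.02501 m³/s
Check: V = 2.07 m/s, Re = 2.20×10^5, f = 0.02468, h_f = 50.5 m ≈ 50.1 m ✓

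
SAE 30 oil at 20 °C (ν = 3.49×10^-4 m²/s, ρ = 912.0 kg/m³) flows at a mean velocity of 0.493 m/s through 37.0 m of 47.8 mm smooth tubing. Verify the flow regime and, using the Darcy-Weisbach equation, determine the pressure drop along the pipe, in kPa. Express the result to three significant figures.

Δp ≈ 81.3 kPa

Re = VD/ν = 0.493·0.04780/3.49×10^-4 = 67.5 → laminar (Re < 2300)
f = 64/Re = 0.9478
h_f = f(L/D)V²/(2g) = 0.9478·(37.0/0.04780)·0.493²/(2·9.81) = 9.089 m
Δp = ρg·h_f = 912.0·9.81·9.089 = 81.31 kPa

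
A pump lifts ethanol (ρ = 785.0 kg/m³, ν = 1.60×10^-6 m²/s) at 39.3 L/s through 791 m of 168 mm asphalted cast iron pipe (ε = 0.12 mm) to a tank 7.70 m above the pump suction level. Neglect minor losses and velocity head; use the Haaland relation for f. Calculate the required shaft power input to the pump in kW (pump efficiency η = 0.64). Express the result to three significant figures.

V = 4Q/(πD²) = 1.773 m/s; Re = 1.86×10^5; ε/D = 7.14×10^-4; f = 0.01979
h_f = f(L/D)V²/2g = 14.93 m
Total head H = z + h_f = 7.70 + 14.93 = 22.63 m
P_hyd = ρgQH = 785.0·9.81·0.0393·22.63 = 6.848 kW
P_shaft = P_hyd/η = 6.848/0.64 = 10.70 kW

P_shaft ≈ 10.7 kW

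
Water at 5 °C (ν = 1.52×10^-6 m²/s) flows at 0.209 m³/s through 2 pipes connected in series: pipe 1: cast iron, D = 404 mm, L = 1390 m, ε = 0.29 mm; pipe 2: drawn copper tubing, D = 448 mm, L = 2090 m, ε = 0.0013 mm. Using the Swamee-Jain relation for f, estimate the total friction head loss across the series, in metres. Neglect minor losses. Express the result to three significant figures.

Pipe 1: V = 1.630 m/s, Re = 4.33×10^5, ε/D = 7.18×10^-4, f = 0.01913, h_1 = f(L/D)V²/2g = 8.916 m
Pipe 2: V = 1.326 m/s, Re = 3.91×10^5, ε/D = 2.90×10^-6, f = 0.01373, h_2 = f(L/D)V²/2g = 5.738 m
Series → Q common, losses add: H = Σh = 14.65 m

H ≈ 14.7 m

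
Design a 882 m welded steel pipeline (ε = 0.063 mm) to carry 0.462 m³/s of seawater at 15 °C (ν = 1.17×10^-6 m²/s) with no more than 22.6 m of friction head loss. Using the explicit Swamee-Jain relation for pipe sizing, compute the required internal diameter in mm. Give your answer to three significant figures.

D ≈ 400 mm

Swamee-Jain (Type III): D = 0.66·[ε^1.25·(LQ²/(gh_f))^4.75 + ν·Q^9.4·(L/(gh_f))^5.2]^0.04
LQ²/(gh_f) = 0.8491; L/(gh_f) = 3.978
Term 1 = ε^1.25·(…)^4.75 = 2.58×10^-6; Term 2 = ν·Q^9.4·(…)^5.2 = 1.08×10^-6
D = 0.66·(2.58×10^-6 + 1.08×10^-6)^0.04 = 0.4000 m = 400 mm
Check: V = 3.68 m/s, Re = 1.26×10^6, f = 0.01408, h_f = 21.4 m ≈ 22.6 m ✓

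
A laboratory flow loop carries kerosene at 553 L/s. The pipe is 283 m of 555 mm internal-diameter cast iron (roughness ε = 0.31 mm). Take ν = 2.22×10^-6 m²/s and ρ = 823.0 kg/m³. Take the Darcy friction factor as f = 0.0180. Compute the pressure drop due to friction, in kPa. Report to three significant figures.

Δp ≈ 19.7 kPa

V = 4Q/(πD²) = 4·0.553/(π·0.555²) = 2.286 m/s
h_f = f(L/D)V²/(2g) = 0.01800·(283/0.555)·2.286²/(2·9.81) = 2.444 m
Δp = ρg·h_f = 823.0·9.81·2.444 = 19.73 kPa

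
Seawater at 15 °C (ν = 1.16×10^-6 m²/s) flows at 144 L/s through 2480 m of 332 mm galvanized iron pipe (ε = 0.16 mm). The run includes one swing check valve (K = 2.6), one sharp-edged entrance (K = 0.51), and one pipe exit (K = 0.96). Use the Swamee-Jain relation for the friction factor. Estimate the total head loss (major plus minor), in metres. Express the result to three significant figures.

H_L ≈ 19.2 m

V = 4Q/(πD²) = 1.663 m/s; V²/2g = 0.1410 m
Re = 4.76×10^5, ε/D = 4.82×10^-4 → f = 0.01771 (Swamee-Jain)
Major: h_f = f(L/D)·V²/2g = 0.01771·7470·0.1410 = 18.65 m
Minor: ΣK = 4.07; h_m = ΣK·V²/2g = 0.5740 m
Total H_L = 18.65 + 0.5740 = 19.23 m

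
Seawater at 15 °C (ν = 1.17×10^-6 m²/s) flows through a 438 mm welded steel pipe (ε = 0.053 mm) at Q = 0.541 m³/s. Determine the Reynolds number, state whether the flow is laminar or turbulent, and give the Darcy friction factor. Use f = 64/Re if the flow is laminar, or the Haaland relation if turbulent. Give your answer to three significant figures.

Re ≈ 1.34×10^6; turbulent; f ≈ 0.0134

V = 4Q/(πD²) = 3.591 m/s
Re = VD/ν = 3.591·0.438/1.17×10^-6 = 1.34×10^6
Re > 4000 → turbulent; ε/D = 1.21×10^-4
Haaland: f = 0.01336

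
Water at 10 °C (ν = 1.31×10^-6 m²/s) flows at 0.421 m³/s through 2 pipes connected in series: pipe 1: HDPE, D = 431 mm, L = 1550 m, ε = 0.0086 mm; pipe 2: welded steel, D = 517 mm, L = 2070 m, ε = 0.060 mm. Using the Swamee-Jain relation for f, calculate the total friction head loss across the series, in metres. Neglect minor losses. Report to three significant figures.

H ≈ 30.1 m

Pipe 1: V = 2.886 m/s, Re = 9.49×10^5, ε/D = 2.00×10^-5, f = 0.01217, h_1 = f(L/D)V²/2g = 18.57 m
Pipe 2: V = 2.005 m/s, Re = 7.91×10^5, ε/D = 1.16×10^-4, f = 0.01401, h_2 = f(L/D)V²/2g = 11.49 m
Series → Q common, losses add: H = Σh = 30.07 m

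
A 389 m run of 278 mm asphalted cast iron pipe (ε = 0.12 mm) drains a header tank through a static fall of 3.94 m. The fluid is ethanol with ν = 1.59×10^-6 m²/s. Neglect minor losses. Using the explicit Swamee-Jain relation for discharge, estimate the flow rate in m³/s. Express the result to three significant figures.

Q ≈ 0.107 m³/s

Swamee-Jain (Type II): Q = -0.965·√(gD⁵h_f/L)·ln[ε/(3.7D) + √(3.17ν²L/(gD³h_f))]
√(gD⁵h_f/L) = √(9.81·0.278⁵·3.94/389) = 0.01284
ε/(3.7D) = 1.17×10^-4; √(3.17ν²L/(gD³h_f)) = 6.13×10^-5
Q = -0.965·0.01284·ln(1.779×10^-4) = 0.1070 m³/s
Check: V = 1.76 m/s, Re = 3.08×10^5, f = 0.01789, h_f = 3.97 m ≈ 3.94 m ✓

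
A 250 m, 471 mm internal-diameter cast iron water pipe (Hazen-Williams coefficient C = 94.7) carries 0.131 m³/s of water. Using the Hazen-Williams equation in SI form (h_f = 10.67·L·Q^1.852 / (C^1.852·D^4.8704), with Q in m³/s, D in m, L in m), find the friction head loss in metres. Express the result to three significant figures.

h_f ≈ 0.529 m

h_f = 10.67·250·0.131^1.852 / (94.7^1.852·0.471^4.8704) = 0.5292 m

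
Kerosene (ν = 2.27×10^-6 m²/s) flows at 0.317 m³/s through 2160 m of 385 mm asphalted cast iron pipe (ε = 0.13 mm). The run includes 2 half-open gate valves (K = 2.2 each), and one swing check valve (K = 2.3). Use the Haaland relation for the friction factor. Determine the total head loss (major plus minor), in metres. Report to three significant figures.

H_L ≈ 37.6 m

V = 4Q/(πD²) = 2.723 m/s; V²/2g = 0.3779 m
Re = 4.62×10^5, ε/D = 3.38×10^-4 → f = 0.01653 (Haaland)
Major: h_f = f(L/D)·V²/2g = 0.01653·5610·0.3779 = 35.05 m
Minor: ΣK = 6.70; h_m = ΣK·V²/2g = 2.532 m
Total H_L = 35.05 + 2.532 = 37.58 m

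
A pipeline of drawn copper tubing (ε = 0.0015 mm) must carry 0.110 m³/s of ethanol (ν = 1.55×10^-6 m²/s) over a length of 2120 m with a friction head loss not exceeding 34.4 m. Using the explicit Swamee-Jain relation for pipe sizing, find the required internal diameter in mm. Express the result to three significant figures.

D ≈ 247 mm

Swamee-Jain (Type III): D = 0.66·[ε^1.25·(LQ²/(gh_f))^4.75 + ν·Q^9.4·(L/(gh_f))^5.2]^0.04
LQ²/(gh_f) = 0.07601; L/(gh_f) = 6.282
Term 1 = ε^1.25·(…)^4.75 = 2.54×10^-13; Term 2 = ν·Q^9.4·(…)^5.2 = 2.14×10^-11
D = 0.66·(2.54×10^-13 + 2.14×10^-11)^0.04 = 0.2471 m = 247 mm
Check: V = 2.29 m/s, Re = 3.66×10^5, f = 0.01394, h_f = 32.0 m ≈ 34.4 m ✓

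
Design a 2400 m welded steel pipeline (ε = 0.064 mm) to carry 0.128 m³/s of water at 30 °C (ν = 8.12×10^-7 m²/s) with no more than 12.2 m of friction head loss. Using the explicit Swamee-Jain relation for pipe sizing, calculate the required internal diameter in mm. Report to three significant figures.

Swamee-Jain (Type III): D = 0.66·[ε^1.25·(LQ²/(gh_f))^4.75 + ν·Q^9.4·(L/(gh_f))^5.2]^0.04
LQ²/(gh_f) = 0.3286; L/(gh_f) = 20.05
Term 1 = ε^1.25·(…)^4.75 = 2.89×10^-8; Term 2 = ν·Q^9.4·(…)^5.2 = 1.94×10^-8
D = 0.66·(2.89×10^-8 + 1.94×10^-8)^0.04 = 0.3365 m = 336 mm
Check: V = 1.44 m/s, Re = 5.97×10^5, f = 0.01519, h_f = 11.4 m ≈ 12.2 m ✓

D ≈ 336 mm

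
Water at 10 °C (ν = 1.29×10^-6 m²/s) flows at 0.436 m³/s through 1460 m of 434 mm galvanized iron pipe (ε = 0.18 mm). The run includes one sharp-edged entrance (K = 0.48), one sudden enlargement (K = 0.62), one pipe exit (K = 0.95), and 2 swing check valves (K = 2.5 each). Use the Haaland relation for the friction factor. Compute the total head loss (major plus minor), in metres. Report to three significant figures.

V = 4Q/(πD²) = 2.947 m/s; V²/2g = 0.4427 m
Re = 9.92×10^5, ε/D = 4.15×10^-4 → f = 0.01656 (Haaland)
Major: h_f = f(L/D)·V²/2g = 0.01656·3364·0.4427 = 24.66 m
Minor: ΣK = 7.05; h_m = ΣK·V²/2g = 3.121 m
Total H_L = 24.66 + 3.121 = 27.78 m

H_L ≈ 27.8 m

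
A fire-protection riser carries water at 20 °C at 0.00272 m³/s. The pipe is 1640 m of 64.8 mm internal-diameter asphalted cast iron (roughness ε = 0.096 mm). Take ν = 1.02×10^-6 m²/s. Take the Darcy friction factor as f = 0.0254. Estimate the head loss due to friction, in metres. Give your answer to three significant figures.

V = 4Q/(πD²) = 4·0.00272/(π·0.0648²) = 0.8248 m/s
h_f = f(L/D)V²/(2g) = 0.02540·(1640/0.0648)·0.8248²/(2·9.81) = 22.29 m

h_f ≈ 22.3 m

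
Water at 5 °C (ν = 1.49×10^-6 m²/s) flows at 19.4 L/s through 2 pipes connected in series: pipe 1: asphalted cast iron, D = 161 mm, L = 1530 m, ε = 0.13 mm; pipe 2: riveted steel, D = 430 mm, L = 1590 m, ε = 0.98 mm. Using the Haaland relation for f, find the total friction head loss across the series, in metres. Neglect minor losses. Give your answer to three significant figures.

Pipe 1: V = 0.9529 m/s, Re = 1.03×10^5, ε/D = 8.07×10^-4, f = 0.02121, h_1 = f(L/D)V²/2g = 9.331 m
Pipe 2: V = 0.1336 m/s, Re = 3.86×10^4, ε/D = 0.00228, f = 0.02759, h_2 = f(L/D)V²/2g = 0.09279 m
Series → Q common, losses add: H = Σh = 9.423 m

H ≈ 9.42 m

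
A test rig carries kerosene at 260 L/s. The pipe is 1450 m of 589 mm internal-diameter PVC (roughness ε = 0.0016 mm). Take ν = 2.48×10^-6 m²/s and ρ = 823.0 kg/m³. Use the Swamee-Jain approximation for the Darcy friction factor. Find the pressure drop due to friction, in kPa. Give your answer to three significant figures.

Δp ≈ 14.0 kPa

V = 4Q/(πD²) = 4·0.260/(π·0.589²) = 0.9542 m/s
Re = VD/ν = 0.9542·0.589/2.48×10^-6 = 2.27×10^5 → turbulent
ε/D = 0.0016/589 = 2.72×10^-6
Swamee-Jain: f = 0.01519
h_f = f(L/D)V²/(2g) = 0.01519·(1450/0.589)·0.9542²/(2·9.81) = 1.735 m
Δp = ρg·h_f = 823.0·9.81·1.735 = 14.01 kPa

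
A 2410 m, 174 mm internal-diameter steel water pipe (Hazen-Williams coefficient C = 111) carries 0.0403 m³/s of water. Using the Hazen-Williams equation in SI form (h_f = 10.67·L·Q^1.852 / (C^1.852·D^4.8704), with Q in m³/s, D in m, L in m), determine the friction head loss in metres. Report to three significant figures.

h_f ≈ 54.7 m

h_f = 10.67·2410·0.0403^1.852 / (111^1.852·0.174^4.8704) = 54.71 m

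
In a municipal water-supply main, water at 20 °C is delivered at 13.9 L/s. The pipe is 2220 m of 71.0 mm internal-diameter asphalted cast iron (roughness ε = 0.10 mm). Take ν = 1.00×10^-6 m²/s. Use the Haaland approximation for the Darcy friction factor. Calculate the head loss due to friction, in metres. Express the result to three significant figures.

V = 4Q/(πD²) = 4·0.0139/(π·0.0710²) = 3.511 m/s
Re = VD/ν = 3.511·0.0710/1.00×10^-6 = 2.49×10^5 → turbulent
ε/D = 0.10/71.0 = 0.00141
Haaland: f = 0.02223
h_f = f(L/D)V²/(2g) = 0.02223·(2220/0.0710)·3.511²/(2·9.81) = 436.6 m

h_f ≈ 437 m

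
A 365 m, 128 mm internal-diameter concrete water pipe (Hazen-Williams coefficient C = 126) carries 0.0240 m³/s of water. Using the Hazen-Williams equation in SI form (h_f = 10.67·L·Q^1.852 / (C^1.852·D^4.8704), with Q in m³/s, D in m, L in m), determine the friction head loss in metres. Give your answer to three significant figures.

h_f ≈ 11.2 m

h_f = 10.67·365·0.0240^1.852 / (126^1.852·0.128^4.8704) = 11.19 m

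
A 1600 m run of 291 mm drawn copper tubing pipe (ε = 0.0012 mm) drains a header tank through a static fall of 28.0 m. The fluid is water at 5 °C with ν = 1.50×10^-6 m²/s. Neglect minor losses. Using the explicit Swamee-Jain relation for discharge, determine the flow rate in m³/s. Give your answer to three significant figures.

Q ≈ 0.184 m³/s

Swamee-Jain (Type II): Q = -0.965·√(gD⁵h_f/L)·ln[ε/(3.7D) + √(3.17ν²L/(gD³h_f))]
√(gD⁵h_f/L) = √(9.81·0.291⁵·28.0/1600) = 0.01893
ε/(3.7D) = 1.11×10^-6; √(3.17ν²L/(gD³h_f)) = 4.11×10^-5
Q = -0.965·0.01893·ln(4.218×10^-5) = 0.1840 m³/s
Check: V = 2.77 m/s, Re = 5.37×10^5, f = 0.01300, h_f = 27.9 m ≈ 28.0 m ✓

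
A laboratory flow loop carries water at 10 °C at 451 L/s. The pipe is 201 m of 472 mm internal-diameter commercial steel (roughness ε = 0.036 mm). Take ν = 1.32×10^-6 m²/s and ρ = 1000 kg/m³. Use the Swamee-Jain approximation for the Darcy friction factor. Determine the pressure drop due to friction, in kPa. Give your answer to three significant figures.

Δp ≈ 18.7 kPa

V = 4Q/(πD²) = 4·0.451/(π·0.472²) = 2.578 m/s
Re = VD/ν = 2.578·0.472/1.32×10^-6 = 9.22×10^5 → turbulent
ε/D = 0.036/472 = 7.63×10^-5
Swamee-Jain: f = 0.01324
h_f = f(L/D)V²/(2g) = 0.01324·(201/0.472)·2.578²/(2·9.81) = 1.910 m
Δp = ρg·h_f = 1000·9.81·1.910 = 18.73 kPa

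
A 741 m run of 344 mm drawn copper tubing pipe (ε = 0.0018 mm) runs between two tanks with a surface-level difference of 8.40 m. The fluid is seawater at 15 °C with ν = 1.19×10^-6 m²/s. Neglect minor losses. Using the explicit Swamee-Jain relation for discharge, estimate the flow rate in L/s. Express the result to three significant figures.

Q ≈ 231 L/s

Swamee-Jain (Type II): Q = -0.965·√(gD⁵h_f/L)·ln[ε/(3.7D) + √(3.17ν²L/(gD³h_f))]
√(gD⁵h_f/L) = √(9.81·0.344⁵·8.40/741) = 0.02315
ε/(3.7D) = 1.41×10^-6; √(3.17ν²L/(gD³h_f)) = 3.15×10^-5
Q = -0.965·0.02315·ln(3.290×10^-5) = 0.2305 m³/s
Check: V = 2.48 m/s, Re = 7.17×10^5, f = 0.01239, h_f = 8.37 m ≈ 8.40 m ✓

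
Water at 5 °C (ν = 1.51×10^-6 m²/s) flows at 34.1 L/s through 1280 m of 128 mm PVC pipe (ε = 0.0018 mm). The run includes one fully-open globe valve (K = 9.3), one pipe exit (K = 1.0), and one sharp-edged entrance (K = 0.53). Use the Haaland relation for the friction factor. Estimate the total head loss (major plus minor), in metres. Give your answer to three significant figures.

V = 4Q/(πD²) = 2.650 m/s; V²/2g = 0.3579 m
Re = 2.25×10^5, ε/D = 1.41×10^-5 → f = 0.01525 (Haaland)
Major: h_f = f(L/D)·V²/2g = 0.01525·10000·0.3579 = 54.57 m
Minor: ΣK = 10.8; h_m = ΣK·V²/2g = 3.876 m
Total H_L = 54.57 + 3.876 = 58.45 m

H_L ≈ 58.4 m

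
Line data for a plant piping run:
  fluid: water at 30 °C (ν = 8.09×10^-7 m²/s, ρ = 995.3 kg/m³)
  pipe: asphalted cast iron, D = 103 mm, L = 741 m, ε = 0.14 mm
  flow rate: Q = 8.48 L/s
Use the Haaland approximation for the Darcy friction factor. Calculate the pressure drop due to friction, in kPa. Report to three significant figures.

V = 4Q/(πD²) = 4·0.00848/(π·0.103²) = 1.018 m/s
Re = VD/ν = 1.018·0.103/8.09×10^-7 = 1.30×10^5 → turbulent
ε/D = 0.14/103 = 0.00136
Haaland: f = 0.02274
h_f = f(L/D)V²/(2g) = 0.02274·(741/0.103)·1.018²/(2·9.81) = 8.638 m
Δp = ρg·h_f = 995.3·9.81·8.638 = 84.34 kPa

Δp ≈ 84.3 kPa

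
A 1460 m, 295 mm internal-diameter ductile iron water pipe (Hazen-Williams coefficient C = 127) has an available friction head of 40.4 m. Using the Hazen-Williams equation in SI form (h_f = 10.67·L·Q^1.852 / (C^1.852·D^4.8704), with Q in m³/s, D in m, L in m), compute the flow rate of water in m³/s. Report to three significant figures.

Rearranging: Q = [h_f·C^1.852·D^4.8704 / (10.67·L)]^(1/1.852)
Q = [40.4·127^1.852·0.295^4.8704 / (10.67·1460)]^0.540 = 0.2057 m³/s

Q ≈ 0.206 m³/s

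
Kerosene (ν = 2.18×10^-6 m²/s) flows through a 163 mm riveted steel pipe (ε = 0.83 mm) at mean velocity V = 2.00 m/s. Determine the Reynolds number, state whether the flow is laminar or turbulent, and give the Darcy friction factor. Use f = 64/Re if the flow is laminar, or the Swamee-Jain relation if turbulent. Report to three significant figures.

Re ≈ 1.50×10^5; turbulent; f ≈ 0.0314

Re = VD/ν = 2.000·0.163/2.18×10^-6 = 1.50×10^5
Re > 4000 → turbulent; ε/D = 0.00509
Swamee-Jain: f = 0.03137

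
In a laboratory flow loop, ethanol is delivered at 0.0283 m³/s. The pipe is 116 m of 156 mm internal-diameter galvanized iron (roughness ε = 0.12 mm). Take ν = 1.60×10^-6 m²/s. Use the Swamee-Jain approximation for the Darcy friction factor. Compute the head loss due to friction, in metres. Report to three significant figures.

V = 4Q/(πD²) = 4·0.0283/(π·0.156²) = 1.481 m/s
Re = VD/ν = 1.481·0.156/1.60×10^-6 = 1.44×10^5 → turbulent
ε/D = 0.12/156 = 7.69×10^-4
Swamee-Jain: f = 0.02075
h_f = f(L/D)V²/(2g) = 0.02075·(116/0.156)·1.481²/(2·9.81) = 1.724 m

h_f ≈ 1.72 m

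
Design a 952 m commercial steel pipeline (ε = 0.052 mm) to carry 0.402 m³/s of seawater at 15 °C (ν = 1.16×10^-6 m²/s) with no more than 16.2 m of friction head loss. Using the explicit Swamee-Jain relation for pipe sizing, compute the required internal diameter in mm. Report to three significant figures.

D ≈ 409 mm

Swamee-Jain (Type III): D = 0.66·[ε^1.25·(LQ²/(gh_f))^4.75 + ν·Q^9.4·(L/(gh_f))^5.2]^0.04
LQ²/(gh_f) = 0.9681; L/(gh_f) = 5.990
Term 1 = ε^1.25·(…)^4.75 = 3.78×10^-6; Term 2 = ν·Q^9.4·(…)^5.2 = 2.44×10^-6
D = 0.66·(3.78×10^-6 + 2.44×10^-6)^0.04 = 0.4086 m = 409 mm
Check: V = 3.07 m/s, Re = 1.08×10^6, f = 0.01381, h_f = 15.4 m ≈ 16.2 m ✓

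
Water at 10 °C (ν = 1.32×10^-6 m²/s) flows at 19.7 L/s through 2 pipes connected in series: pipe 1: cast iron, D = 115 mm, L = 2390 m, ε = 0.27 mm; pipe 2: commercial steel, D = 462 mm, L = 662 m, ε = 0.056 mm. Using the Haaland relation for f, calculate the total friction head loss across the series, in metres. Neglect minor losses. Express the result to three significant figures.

Pipe 1: V = 1.897 m/s, Re = 1.65×10^5, ε/D = 0.00235, f = 0.02535, h_1 = f(L/D)V²/2g = 96.59 m
Pipe 2: V = 0.1175 m/s, Re = 4.11×10^4, ε/D = 1.21×10^-4, f = 0.02196, h_2 = f(L/D)V²/2g = 0.02215 m
Series → Q common, losses add: H = Σh = 96.61 m

H ≈ 96.6 m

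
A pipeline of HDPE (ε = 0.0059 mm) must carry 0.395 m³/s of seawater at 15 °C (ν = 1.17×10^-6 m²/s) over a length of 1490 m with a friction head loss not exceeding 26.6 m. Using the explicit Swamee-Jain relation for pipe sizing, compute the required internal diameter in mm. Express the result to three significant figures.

D ≈ 389 mm

Swamee-Jain (Type III): D = 0.66·[ε^1.25·(LQ²/(gh_f))^4.75 + ν·Q^9.4·(L/(gh_f))^5.2]^0.04
LQ²/(gh_f) = 0.8909; L/(gh_f) = 5.710
Term 1 = ε^1.25·(…)^4.75 = 1.68×10^-7; Term 2 = ν·Q^9.4·(…)^5.2 = 1.62×10^-6
D = 0.66·(1.68×10^-7 + 1.62×10^-6)^0.04 = 0.3888 m = 389 mm
Check: V = 3.33 m/s, Re = 1.11×10^6, f = 0.01180, h_f = 25.5 m ≈ 26.6 m ✓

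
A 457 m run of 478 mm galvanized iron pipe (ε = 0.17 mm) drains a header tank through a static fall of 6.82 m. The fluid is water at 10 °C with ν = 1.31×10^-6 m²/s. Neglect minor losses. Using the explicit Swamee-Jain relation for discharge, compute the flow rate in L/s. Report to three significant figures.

Swamee-Jain (Type II): Q = -0.965·√(gD⁵h_f/L)·ln[ε/(3.7D) + √(3.17ν²L/(gD³h_f))]
√(gD⁵h_f/L) = √(9.81·0.478⁵·6.82/457) = 0.06044
ε/(3.7D) = 9.61×10^-5; √(3.17ν²L/(gD³h_f)) = 1.84×10^-5
Q = -0.965·0.06044·ln(1.146×10^-4) = 0.5293 m³/s
Check: V = 2.95 m/s, Re = 1.08×10^6, f = 0.01619, h_f = 6.86 m ≈ 6.82 m ✓

Q ≈ 529 L/s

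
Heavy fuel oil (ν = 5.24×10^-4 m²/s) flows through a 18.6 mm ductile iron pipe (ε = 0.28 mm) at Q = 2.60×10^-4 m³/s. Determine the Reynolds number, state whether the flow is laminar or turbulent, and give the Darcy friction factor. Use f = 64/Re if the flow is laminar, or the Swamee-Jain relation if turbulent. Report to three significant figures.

Re ≈ 34.0; laminar; f = 64/Re ≈ 1.88

V = 4Q/(πD²) = 0.9569 m/s
Re = VD/ν = 0.9569·0.0186/5.24×10^-4 = 34.0
Re < 2300 → laminar → f = 64/Re = 1.884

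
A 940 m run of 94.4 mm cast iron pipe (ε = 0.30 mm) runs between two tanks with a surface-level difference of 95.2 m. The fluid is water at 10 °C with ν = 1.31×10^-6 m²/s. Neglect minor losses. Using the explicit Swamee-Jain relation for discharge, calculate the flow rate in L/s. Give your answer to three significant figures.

Q ≈ 18.4 L/s

Swamee-Jain (Type II): Q = -0.965·√(gD⁵h_f/L)·ln[ε/(3.7D) + √(3.17ν²L/(gD³h_f))]
√(gD⁵h_f/L) = √(9.81·0.0944⁵·95.2/940) = 0.002729
ε/(3.7D) = 8.59×10^-4; √(3.17ν²L/(gD³h_f)) = 8.07×10^-5
Q = -0.965·0.002729·ln(9.396×10^-4) = 0.01836 m³/s
Check: V = 2.62 m/s, Re = 1.89×10^5, f = 0.02746, h_f = 95.9 m ≈ 95.2 m ✓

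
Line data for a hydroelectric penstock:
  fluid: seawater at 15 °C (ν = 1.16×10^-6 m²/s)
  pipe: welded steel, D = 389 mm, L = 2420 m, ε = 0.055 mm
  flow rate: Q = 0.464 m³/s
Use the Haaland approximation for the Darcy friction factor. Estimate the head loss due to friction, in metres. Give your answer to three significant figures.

h_f ≈ 66.1 m

V = 4Q/(πD²) = 4·0.464/(π·0.389²) = 3.904 m/s
Re = VD/ν = 3.904·0.389/1.16×10^-6 = 1.31×10^6 → turbulent
ε/D = 0.055/389 = 1.41×10^-4
Haaland: f = 0.01367
h_f = f(L/D)V²/(2g) = 0.01367·(2420/0.389)·3.904²/(2·9.81) = 66.09 m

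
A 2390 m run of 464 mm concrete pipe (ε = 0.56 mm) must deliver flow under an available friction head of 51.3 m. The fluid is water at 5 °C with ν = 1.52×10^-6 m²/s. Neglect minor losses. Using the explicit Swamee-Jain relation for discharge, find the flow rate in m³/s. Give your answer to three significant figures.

Swamee-Jain (Type II): Q = -0.965·√(gD⁵h_f/L)·ln[ε/(3.7D) + √(3.17ν²L/(gD³h_f))]
√(gD⁵h_f/L) = √(9.81·0.464⁵·51.3/2390) = 0.06730
ε/(3.7D) = 3.26×10^-4; √(3.17ν²L/(gD³h_f)) = 1.87×10^-5
Q = -0.965·0.06730·ln(3.448×10^-4) = 0.5177 m³/s
Check: V = 3.06 m/s, Re = 9.35×10^5, f = 0.02094, h_f = 51.5 m ≈ 51.3 m ✓

Q ≈ 0.518 m³/s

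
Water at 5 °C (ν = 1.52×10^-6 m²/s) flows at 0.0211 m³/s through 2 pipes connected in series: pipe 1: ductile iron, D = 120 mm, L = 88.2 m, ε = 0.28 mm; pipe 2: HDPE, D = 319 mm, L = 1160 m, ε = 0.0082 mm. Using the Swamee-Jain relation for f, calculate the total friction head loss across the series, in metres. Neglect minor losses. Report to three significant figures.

Pipe 1: V = 1.866 m/s, Re = 1.47×10^5, ε/D = 0.00233, f = 0.02568, h_1 = f(L/D)V²/2g = 3.349 m
Pipe 2: V = 0.2640 m/s, Re = 5.54×10^4, ε/D = 2.57×10^-5, f = 0.02040, h_2 = f(L/D)V²/2g = 0.2635 m
Series → Q common, losses add: H = Σh = 3.612 m

H ≈ 3.61 m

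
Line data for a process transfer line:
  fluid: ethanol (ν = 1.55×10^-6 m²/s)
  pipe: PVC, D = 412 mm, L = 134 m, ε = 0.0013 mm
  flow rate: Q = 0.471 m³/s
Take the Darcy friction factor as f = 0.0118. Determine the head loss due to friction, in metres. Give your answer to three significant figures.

h_f ≈ 2.44 m

V = 4Q/(πD²) = 4·0.471/(π·0.412²) = 3.533 m/s
h_f = f(L/D)V²/(2g) = 0.01180·(134/0.412)·3.533²/(2·9.81) = 2.442 m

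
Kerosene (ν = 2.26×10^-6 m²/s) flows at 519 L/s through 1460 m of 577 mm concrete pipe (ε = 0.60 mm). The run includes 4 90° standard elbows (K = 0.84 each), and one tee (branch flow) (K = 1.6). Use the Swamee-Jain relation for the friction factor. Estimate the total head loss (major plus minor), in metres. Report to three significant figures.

H_L ≈ 11.4 m

V = 4Q/(πD²) = 1.985 m/s; V²/2g = 0.2008 m
Re = 5.07×10^5, ε/D = 0.00104 → f = 0.02052 (Swamee-Jain)
Major: h_f = f(L/D)·V²/2g = 0.02052·2530·0.2008 = 10.43 m
Minor: ΣK = 4.96; h_m = ΣK·V²/2g = 0.9959 m
Total H_L = 10.43 + 0.9959 = 11.42 m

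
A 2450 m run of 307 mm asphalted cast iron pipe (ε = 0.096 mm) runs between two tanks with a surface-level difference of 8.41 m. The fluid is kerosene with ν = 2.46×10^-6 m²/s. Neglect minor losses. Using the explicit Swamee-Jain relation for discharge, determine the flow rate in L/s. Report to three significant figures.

Swamee-Jain (Type II): Q = -0.965·√(gD⁵h_f/L)·ln[ε/(3.7D) + √(3.17ν²L/(gD³h_f))]
√(gD⁵h_f/L) = √(9.81·0.307⁵·8.41/2450) = 0.009583
ε/(3.7D) = 8.45×10^-5; √(3.17ν²L/(gD³h_f)) = 1.40×10^-4
Q = -0.965·0.009583·ln(2.248×10^-4) = 0.07768 m³/s
Check: V = 1.05 m/s, Re = 1.31×10^5, f = 0.01883, h_f = 8.43 m ≈ 8.41 m ✓

Q ≈ 77.7 L/s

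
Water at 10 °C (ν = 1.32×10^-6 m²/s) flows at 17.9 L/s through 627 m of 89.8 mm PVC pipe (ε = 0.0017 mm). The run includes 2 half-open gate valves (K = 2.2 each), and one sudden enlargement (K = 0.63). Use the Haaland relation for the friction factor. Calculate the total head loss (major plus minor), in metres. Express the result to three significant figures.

H_L ≈ 46.8 m

V = 4Q/(πD²) = 2.826 m/s; V²/2g = 0.4071 m
Re = 1.92×10^5, ε/D = 1.89×10^-5 → f = 0.01573 (Haaland)
Major: h_f = f(L/D)·V²/2g = 0.01573·6982·0.4071 = 44.72 m
Minor: ΣK = 5.03; h_m = ΣK·V²/2g = 2.048 m
Total H_L = 44.72 + 2.048 = 46.77 m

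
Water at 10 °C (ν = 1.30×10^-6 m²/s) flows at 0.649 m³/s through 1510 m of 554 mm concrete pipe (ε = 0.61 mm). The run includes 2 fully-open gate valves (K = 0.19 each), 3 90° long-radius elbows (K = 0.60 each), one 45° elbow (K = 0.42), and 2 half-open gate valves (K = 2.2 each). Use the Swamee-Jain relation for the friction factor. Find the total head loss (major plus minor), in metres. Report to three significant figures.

V = 4Q/(πD²) = 2.692 m/s; V²/2g = 0.3695 m
Re = 1.15×10^6, ε/D = 0.00110 → f = 0.02043 (Swamee-Jain)
Major: h_f = f(L/D)·V²/2g = 0.02043·2726·0.3695 = 20.58 m
Minor: ΣK = 7.00; h_m = ΣK·V²/2g = 2.586 m
Total H_L = 20.58 + 2.586 = 23.16 m

H_L ≈ 23.2 m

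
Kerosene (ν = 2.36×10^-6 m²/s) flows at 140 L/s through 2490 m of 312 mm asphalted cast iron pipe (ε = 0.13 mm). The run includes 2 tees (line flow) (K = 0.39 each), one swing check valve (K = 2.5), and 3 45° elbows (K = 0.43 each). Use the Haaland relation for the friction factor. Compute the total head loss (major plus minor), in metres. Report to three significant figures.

H_L ≈ 25.2 m

V = 4Q/(πD²) = 1.831 m/s; V²/2g = 0.1709 m
Re = 2.42×10^5, ε/D = 4.17×10^-4 → f = 0.01787 (Haaland)
Major: h_f = f(L/D)·V²/2g = 0.01787·7981·0.1709 = 24.38 m
Minor: ΣK = 4.57; h_m = ΣK·V²/2g = 0.7810 m
Total H_L = 24.38 + 0.7810 = 25.16 m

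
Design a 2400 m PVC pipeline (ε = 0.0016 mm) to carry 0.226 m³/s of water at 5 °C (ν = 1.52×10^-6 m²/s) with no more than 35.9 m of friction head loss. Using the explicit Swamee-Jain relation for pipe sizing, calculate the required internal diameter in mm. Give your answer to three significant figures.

Swamee-Jain (Type III): D = 0.66·[ε^1.25·(LQ²/(gh_f))^4.75 + ν·Q^9.4·(L/(gh_f))^5.2]^0.04
LQ²/(gh_f) = 0.3481; L/(gh_f) = 6.815
Term 1 = ε^1.25·(…)^4.75 = 3.78×10^-10; Term 2 = ν·Q^9.4·(…)^5.2 = 2.78×10^-8
D = 0.66·(3.78×10^-10 + 2.78×10^-8)^0.04 = 0.3293 m = 329 mm
Check: V = 2.65 m/s, Re = 5.75×10^5, f = 0.01286, h_f = 33.6 m ≈ 35.9 m ✓

D ≈ 329 mm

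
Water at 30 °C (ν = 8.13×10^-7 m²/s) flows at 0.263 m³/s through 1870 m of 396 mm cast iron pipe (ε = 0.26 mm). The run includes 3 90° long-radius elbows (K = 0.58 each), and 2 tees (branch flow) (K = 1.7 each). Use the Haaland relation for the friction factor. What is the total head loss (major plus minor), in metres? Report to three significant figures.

V = 4Q/(πD²) = 2.135 m/s; V²/2g = 0.2324 m
Re = 1.04×10^6, ε/D = 6.57×10^-4 → f = 0.01815 (Haaland)
Major: h_f = f(L/D)·V²/2g = 0.01815·4722·0.2324 = 19.92 m
Minor: ΣK = 5.14; h_m = ΣK·V²/2g = 1.195 m
Total H_L = 19.92 + 1.195 = 21.12 m

H_L ≈ 21.1 m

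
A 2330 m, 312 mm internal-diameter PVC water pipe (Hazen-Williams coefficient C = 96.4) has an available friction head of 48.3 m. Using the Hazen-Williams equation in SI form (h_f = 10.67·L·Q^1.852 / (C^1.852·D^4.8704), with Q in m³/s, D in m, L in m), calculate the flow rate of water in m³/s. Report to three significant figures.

Q ≈ 0.155 m³/s

Rearranging: Q = [h_f·C^1.852·D^4.8704 / (10.67·L)]^(1/1.852)
Q = [48.3·96.4^1.852·0.312^4.8704 / (10.67·2330)]^0.540 = 0.1548 m³/s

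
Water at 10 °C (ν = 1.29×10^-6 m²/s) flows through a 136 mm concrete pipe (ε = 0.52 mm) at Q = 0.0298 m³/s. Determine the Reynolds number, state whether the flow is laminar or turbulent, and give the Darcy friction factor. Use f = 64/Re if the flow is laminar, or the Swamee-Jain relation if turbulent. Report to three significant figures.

Re ≈ 2.16×10^5; turbulent; f ≈ 0.0287

V = 4Q/(πD²) = 2.051 m/s
Re = VD/ν = 2.051·0.136/1.29×10^-6 = 2.16×10^5
Re > 4000 → turbulent; ε/D = 0.00382
Swamee-Jain: f = 0.02874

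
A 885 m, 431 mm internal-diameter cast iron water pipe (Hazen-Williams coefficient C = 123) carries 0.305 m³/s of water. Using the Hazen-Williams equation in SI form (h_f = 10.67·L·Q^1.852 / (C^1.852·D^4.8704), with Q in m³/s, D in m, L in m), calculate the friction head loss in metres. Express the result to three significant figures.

h_f = 10.67·885·0.305^1.852 / (123^1.852·0.431^4.8704) = 8.507 m

h_f ≈ 8.51 m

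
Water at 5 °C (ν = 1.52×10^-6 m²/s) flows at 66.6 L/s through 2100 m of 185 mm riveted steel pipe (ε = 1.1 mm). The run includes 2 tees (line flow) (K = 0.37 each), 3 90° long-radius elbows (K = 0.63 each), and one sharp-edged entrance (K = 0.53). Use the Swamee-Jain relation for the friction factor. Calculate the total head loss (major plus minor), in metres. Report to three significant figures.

V = 4Q/(πD²) = 2.478 m/s; V²/2g = 0.3129 m
Re = 3.02×10^5, ε/D = 0.00595 → f = 0.03244 (Swamee-Jain)
Major: h_f = f(L/D)·V²/2g = 0.03244·11351·0.3129 = 115.2 m
Minor: ΣK = 3.16; h_m = ΣK·V²/2g = 0.9887 m
Total H_L = 115.2 + 0.9887 = 116.2 m

H_L ≈ 116 m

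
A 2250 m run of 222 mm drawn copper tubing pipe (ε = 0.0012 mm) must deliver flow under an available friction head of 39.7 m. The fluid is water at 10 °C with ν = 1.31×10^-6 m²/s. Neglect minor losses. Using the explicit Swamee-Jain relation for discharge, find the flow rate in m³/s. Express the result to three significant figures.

Q ≈ 0.0914 m³/s

Swamee-Jain (Type II): Q = -0.965·√(gD⁵h_f/L)·ln[ε/(3.7D) + √(3.17ν²L/(gD³h_f))]
√(gD⁵h_f/L) = √(9.81·0.222⁵·39.7/2250) = 0.009661
ε/(3.7D) = 1.46×10^-6; √(3.17ν²L/(gD³h_f)) = 5.36×10^-5
Q = -0.965·0.009661·ln(5.506×10^-5) = 0.09143 m³/s
Check: V = 2.36 m/s, Re = 4.00×10^5, f = 0.01370, h_f = 39.5 m ≈ 39.7 m ✓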